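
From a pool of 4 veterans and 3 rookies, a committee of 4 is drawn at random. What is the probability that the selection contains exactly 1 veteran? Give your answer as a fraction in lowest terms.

4/35

Total number of selections: C(7,4) = 35.
Selections with exactly 1 veteran: choose 1 of the 4 veterans and 3 of the 3 rookies, C(4,1)·C(3,3) = 4·1 = 4.
Probability = 4/35.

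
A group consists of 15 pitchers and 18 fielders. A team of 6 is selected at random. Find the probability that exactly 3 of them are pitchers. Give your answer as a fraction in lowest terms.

The sample space is all 6-subsets of the 33: C(33,6) = 1107568.
Selections with exactly 3 pitchers: choose 3 of the 15 pitchers and 3 of the 18 fielders, C(15,3)·C(18,3) = 455·816 = 371280.
Probability = 371280/1107568 = 3315/9889.

3315/9889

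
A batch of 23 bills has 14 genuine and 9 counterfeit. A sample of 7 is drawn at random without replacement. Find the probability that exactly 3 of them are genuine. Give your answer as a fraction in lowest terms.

There are C(23,7) = 245157 ways to choose 7 from 23.
Selections with exactly 3 genuine: choose 3 of the 14 genuine and 4 of the 9 counterfeit, C(14,3)·C(9,4) = 364·126 = 45864.
Probability = 45864/245157 = 15288/81719.

15288/81719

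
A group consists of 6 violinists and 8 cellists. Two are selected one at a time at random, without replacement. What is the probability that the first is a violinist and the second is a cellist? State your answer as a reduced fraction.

24/91

Multiply the conditional probabilities at each draw: 6/14 · 8/13 = 48/182 = 24/91.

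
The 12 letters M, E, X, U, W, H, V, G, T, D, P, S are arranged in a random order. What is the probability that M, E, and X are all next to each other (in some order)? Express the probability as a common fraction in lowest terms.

There are 12! = 479001600 arrangements.
Treat the three as one block: 10! placements × 3! orders within the block = 3628800·6 = 21772800.
Probability = 21772800/479001600 = 1/22.

1/22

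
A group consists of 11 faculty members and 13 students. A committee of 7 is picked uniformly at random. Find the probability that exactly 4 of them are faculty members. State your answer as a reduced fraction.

The sample space is all 7-subsets of the 24: C(24,7) = 346104.
Selections with exactly 4 faculty members: choose 4 of the 11 faculty members and 3 of the 13 students, C(11,4)·C(13,3) = 330·286 = 94380.
Probability = 94380/346104 = 715/2622.

715/2622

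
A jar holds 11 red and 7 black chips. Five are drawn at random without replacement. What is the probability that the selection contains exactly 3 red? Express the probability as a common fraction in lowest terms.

55/136

Total number of selections: C(18,5) = 8568.
Selections with exactly 3 red: choose 3 of the 11 red and 2 of the 7 black, C(11,3)·C(7,2) = 165·21 = 3465.
Probability = 3465/8568 = 55/136.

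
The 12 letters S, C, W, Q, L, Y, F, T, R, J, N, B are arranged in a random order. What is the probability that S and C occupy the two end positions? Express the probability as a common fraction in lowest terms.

1/66

There are 12! = 479001600 arrangements.
Place S and C at the ends in 2 ways, arrange the remaining 10 in 10! = 3628800 ways: 2·3628800 = 7257600.
Probability = 7257600/479001600 = 1/66.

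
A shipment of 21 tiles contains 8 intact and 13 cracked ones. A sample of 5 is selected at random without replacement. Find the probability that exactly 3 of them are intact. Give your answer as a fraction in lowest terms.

208/969

Total number of selections: C(21,5) = 20349.
Selections with exactly 3 intact: choose 3 of the 8 intact and 2 of the 13 cracked, C(8,3)·C(13,2) = 56·78 = 4368.
Probability = 4368/20349 = 208/969.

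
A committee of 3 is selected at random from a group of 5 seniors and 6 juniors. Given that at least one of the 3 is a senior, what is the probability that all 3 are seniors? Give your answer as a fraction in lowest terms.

Work in counts. Selections with at least one senior: C(11,3) − C(6,3) = 165 − 20 = 145.
Of those, selections where all 3 are seniors: C(5,3) = 10.
Conditional probability = 10/145 = 2/29.

2/29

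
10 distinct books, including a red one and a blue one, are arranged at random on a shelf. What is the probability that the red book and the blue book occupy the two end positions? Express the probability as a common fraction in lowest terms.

There are 10! = 3628800 arrangements.
Place the red book and the blue book at the ends in 2 ways, arrange the remaining 8 in 8! = 40320 ways: 2·40320 = 80640.
Probability = 80640/3628800 = 1/45.

1/45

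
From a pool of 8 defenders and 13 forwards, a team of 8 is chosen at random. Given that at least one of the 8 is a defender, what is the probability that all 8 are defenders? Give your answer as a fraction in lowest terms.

1/202203

Work in counts. Selections with at least one defender: C(21,8) − C(13,8) = 203490 − 1287 = 202203.
Of those, selections where all 8 are defenders: C(8,8) = 1.
Conditional probability = 1/202203.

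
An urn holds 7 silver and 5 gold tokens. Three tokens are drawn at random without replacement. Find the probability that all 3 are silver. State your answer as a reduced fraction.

7/44

There are C(12,3) = 220 possible selections.
Selections with all silver: C(7,3) = 35.
Probability = 35/220 = 7/44.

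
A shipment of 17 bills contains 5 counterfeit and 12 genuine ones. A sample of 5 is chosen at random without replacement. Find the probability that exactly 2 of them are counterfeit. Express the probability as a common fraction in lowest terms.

There are C(17,5) = 6188 ways to choose 5 from 17.
Selections with exactly 2 counterfeit: choose 2 of the 5 counterfeit and 3 of the 12 genuine, C(5,2)·C(12,3) = 10·220 = 2200.
Probability = 2200/6188 = 550/1547.

550/1547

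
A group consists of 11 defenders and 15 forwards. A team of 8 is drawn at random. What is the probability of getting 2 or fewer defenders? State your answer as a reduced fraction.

493/2185

There are C(26,8) = 1562275 ways to choose the 8.
Favorable selections (2 or fewer defenders): C(11,0)·C(15,8) + C(11,1)·C(15,7) + C(11,2)·C(15,6) = 6435 + 70785 + 275275 = 352495.
Probability = 352495/1562275 = 493/2185.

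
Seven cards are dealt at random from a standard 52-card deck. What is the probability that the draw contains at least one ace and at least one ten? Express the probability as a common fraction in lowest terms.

3105873/16723070

There are C(52,7) = 133784560 possible draws.
By inclusion-exclusion on the complements, draws missing all aces or all tens: C(48,7) + C(48,7) − C(44,7) = 73629072 + 73629072 − 38320568 = 108937576.
So draws with at least one of each: 133784560 − 108937576 = 24846984, probability 24846984/133784560 = 3105873/16723070.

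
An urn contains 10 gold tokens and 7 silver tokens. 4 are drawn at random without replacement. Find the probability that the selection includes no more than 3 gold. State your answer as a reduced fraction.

31/34

There are C(17,4) = 2380 ways to choose the 4.
The complement is exactly 4 gold: C(10,4)·C(7,0) = 210.
Probability = 1 − 210/2380 = 2170/2380 = 31/34.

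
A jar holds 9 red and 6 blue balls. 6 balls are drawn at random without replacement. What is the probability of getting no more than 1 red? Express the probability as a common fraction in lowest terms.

Total selections: C(15,6) = 5005.
Favorable selections (no more than 1 red): C(9,0)·C(6,6) + C(9,1)·C(6,5) = 1 + 54 = 55.
Probability = 55/5005 = 1/91.

1/91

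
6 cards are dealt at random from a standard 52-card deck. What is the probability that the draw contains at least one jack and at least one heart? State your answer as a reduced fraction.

6772177/20358520

There are C(52,6) = 20358520 possible draws.
By inclusion-exclusion on the complements, draws missing all jacks or all hearts: C(48,6) + C(39,6) − C(36,6) = 12271512 + 3262623 − 1947792 = 13586343.
So draws with at least one of each: 20358520 − 13586343 = 6772177, probability 6772177/20358520.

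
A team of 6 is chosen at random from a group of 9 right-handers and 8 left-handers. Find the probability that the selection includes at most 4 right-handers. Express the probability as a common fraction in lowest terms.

Total selections: C(17,6) = 12376.
Count the complement (more than 4 right-handers): C(9,5)·C(8,1) + C(9,6)·C(8,0) = 1008 + 84 = 1092.
Probability = 1 − 1092/12376 = 11284/12376 = 31/34.

31/34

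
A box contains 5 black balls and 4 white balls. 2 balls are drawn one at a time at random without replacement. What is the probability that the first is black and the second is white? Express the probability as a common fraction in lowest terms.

Multiply the conditional probabilities at each draw: 5/9 · 4/8 = 20/72 = 5/18.

5/18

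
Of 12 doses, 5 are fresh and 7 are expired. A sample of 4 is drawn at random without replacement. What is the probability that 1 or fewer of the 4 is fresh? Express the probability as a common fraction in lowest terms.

14/33

Total selections: C(12,4) = 495.
Favorable selections (1 or fewer fresh): C(5,0)·C(7,4) + C(5,1)·C(7,3) = 35 + 175 = 210.
Probability = 210/495 = 14/33.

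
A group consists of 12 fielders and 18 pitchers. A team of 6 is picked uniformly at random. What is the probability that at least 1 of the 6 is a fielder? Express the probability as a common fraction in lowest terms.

There are C(30,6) = 593775 ways to choose the 6.
The complement is all 6 are pitchers: C(18,6) = 18564.
Probability = 1 − 18564/593775 = 575211/593775 = 2107/2175.

2107/2175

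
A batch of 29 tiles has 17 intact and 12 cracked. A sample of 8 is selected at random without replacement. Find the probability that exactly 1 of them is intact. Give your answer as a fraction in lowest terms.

136/43355

Total number of selections: C(29,8) = 4292145.
Selections with exactly 1 intact: choose 1 of the 17 intact and 7 of the 12 cracked, C(17,1)·C(12,7) = 17·792 = 13464.
Probability = 13464/4292145 = 136/43355.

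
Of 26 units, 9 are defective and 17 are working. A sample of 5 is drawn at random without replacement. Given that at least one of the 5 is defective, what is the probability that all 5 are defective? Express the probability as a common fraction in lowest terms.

Work in counts. Selections with at least one defective: C(26,5) − C(17,5) = 65780 − 6188 = 59592.
Of those, selections where all 5 are defective: C(9,5) = 126.
Conditional probability = 126/59592 = 21/9932.

21/9932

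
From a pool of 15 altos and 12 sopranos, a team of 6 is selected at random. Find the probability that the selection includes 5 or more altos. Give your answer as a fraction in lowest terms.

Total selections: C(27,6) = 296010.
Favorable selections (5 or more altos): C(15,5)·C(12,1) + C(15,6)·C(12,0) = 36036 + 5005 = 41041.
Probability = 41041/296010 = 287/2070.

287/2070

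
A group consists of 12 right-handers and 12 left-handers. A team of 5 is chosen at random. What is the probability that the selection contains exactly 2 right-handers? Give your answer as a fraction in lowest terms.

There are C(24,5) = 42504 ways to choose 5 from 24.
Selections with exactly 2 right-handers: choose 2 of the 12 right-handers and 3 of the 12 left-handers, C(12,2)·C(12,3) = 66·220 = 14520.
Probability = 14520/42504 = 55/161.

55/161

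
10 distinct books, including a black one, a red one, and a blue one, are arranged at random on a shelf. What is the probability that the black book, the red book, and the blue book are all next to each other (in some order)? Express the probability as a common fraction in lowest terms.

There are 10! = 3628800 arrangements.
Treat the three as one block: 8! placements × 3! orders within the block = 40320·6 = 241920.
Probability = 241920/3628800 = 1/15.

1/15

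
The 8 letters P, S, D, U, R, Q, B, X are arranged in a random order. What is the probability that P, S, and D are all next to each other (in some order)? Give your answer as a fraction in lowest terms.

There are 8! = 40320 arrangements.
Treat the three as one block: 6! placements × 3! orders within the block = 720·6 = 4320.
Probability = 4320/40320 = 3/28.

3/28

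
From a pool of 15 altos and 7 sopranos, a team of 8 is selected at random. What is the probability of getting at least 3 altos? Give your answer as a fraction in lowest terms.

Total selections: C(22,8) = 319770.
Favorable selections (at least 3 altos): C(15,3)·C(7,5) + C(15,4)·C(7,4) + C(15,5)·C(7,3) + C(15,6)·C(7,2) + C(15,7)·C(7,1) + C(15,8)·C(7,0) = 9555 + 47775 + 105105 + 105105 + 45045 + 6435 = 319020.
Probability = 319020/319770 = 10634/10659.

10634/10659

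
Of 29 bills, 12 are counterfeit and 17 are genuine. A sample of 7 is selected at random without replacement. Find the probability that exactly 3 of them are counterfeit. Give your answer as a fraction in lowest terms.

26180/78039

The sample space is all 7-subsets of the 29: C(29,7) = 1560780.
Selections with exactly 3 counterfeit: choose 3 of the 12 counterfeit and 4 of the 17 genuine, C(12,3)·C(17,4) = 220·2380 = 523600.
Probability = 523600/1560780 = 26180/78039.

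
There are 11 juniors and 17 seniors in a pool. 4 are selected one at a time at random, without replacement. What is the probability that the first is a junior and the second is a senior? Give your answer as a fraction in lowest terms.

Multiply the conditional probabilities at each draw: 11/28 · 17/27 = 187/756.

187/756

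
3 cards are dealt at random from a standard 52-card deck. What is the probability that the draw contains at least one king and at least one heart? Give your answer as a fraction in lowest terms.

There are C(52,3) = 22100 possible draws.
By inclusion-exclusion on the complements, draws missing all kings or all hearts: C(48,3) + C(39,3) − C(36,3) = 17296 + 9139 − 7140 = 19295.
So draws with at least one of each: 22100 − 19295 = 2805, probability 2805/22100 = 33/260.

33/260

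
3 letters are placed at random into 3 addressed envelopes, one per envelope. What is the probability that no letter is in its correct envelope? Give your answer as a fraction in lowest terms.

1/3

There are 3! = 6 assignments.
By inclusion-exclusion, assignments with no fixed points: C(3,0)·3! − C(3,1)·2! + C(3,2)·1! − C(3,3)·0! = 2.
Probability = 2/6 = 1/3.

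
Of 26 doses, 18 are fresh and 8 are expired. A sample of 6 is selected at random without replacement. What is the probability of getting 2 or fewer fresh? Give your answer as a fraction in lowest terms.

There are C(26,6) = 230230 ways to choose the 6.
Favorable selections (2 or fewer fresh): C(18,0)·C(8,6) + C(18,1)·C(8,5) + C(18,2)·C(8,4) = 28 + 1008 + 10710 = 11746.
Probability = 11746/230230 = 839/16445.

839/16445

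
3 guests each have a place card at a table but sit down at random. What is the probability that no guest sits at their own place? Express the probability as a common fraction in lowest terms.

There are 3! = 6 seatings.
By inclusion-exclusion, seatings with no fixed points: C(3,0)·3! − C(3,1)·2! + C(3,2)·1! − C(3,3)·0! = 2.
Probability = 2/6 = 1/3.

1/3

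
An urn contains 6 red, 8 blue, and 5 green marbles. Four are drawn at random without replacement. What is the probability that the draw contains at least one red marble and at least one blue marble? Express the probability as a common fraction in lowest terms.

There are C(19,4) = 3876 possible draws.
By inclusion-exclusion on the complements, draws missing all red or all blue: C(13,4) + C(11,4) − C(5,4) = 715 + 330 − 5 = 1040.
So draws with at least one of each: 3876 − 1040 = 2836, probability 2836/3876 = 709/969.

709/969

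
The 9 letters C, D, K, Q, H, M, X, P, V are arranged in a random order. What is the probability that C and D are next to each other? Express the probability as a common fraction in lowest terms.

There are 9! = 362880 arrangements.
Treat C and D as a block: 8! arrangements of the blocks × 2 orders within the block = 2·40320 = 80640.
Probability = 80640/362880 = 2/9.

2/9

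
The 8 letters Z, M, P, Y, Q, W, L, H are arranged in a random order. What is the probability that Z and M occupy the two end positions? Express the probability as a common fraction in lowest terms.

There are 8! = 40320 arrangements.
Place Z and M at the ends in 2 ways, arrange the remaining 6 in 6! = 720 ways: 2·720 = 1440.
Probability = 1440/40320 = 1/28.

1/28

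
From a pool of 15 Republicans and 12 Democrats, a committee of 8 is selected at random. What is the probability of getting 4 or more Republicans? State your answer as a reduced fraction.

There are C(27,8) = 2220075 ways to choose the 8.
Count the complement (fewer than 4 Republicans): C(15,0)·C(12,8) + C(15,1)·C(12,7) + C(15,2)·C(12,6) + C(15,3)·C(12,5) = 495 + 11880 + 97020 + 360360 = 469755.
Probability = 1 − 469755/2220075 = 1750320/2220075 = 272/345.

272/345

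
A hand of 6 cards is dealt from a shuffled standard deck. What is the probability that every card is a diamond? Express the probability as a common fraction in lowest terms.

33/391510

There are C(52,6) = 20358520 possible 6-card hands.
Hands that are all diamonds: C(13,6) = 1716.
Probability = 1716/20358520 = 33/391510.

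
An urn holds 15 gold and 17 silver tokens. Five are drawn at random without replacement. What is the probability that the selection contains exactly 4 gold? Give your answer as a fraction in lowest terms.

Total number of selections: C(32,5) = 201376.
Selections with exactly 4 gold: choose 4 of the 15 gold and 1 of the 17 silver, C(15,4)·C(17,1) = 1365·17 = 23205.
Probability = 23205/201376 = 3315/28768.

3315/28768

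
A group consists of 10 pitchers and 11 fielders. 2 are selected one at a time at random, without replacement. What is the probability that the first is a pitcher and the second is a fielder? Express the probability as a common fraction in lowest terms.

11/42

Multiply the conditional probabilities at each draw: 10/21 · 11/20 = 110/420 = 11/42.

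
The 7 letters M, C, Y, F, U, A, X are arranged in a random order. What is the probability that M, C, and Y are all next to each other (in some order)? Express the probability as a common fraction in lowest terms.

1/7

There are 7! = 5040 arrangements.
Treat the three as one block: 5! placements × 3! orders within the block = 120·6 = 720.
Probability = 720/5040 = 1/7.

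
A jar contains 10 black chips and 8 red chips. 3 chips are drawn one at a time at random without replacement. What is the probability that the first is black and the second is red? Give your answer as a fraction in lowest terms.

Multiply the conditional probabilities at each draw: 10/18 · 8/17 = 80/306 = 40/153.

40/153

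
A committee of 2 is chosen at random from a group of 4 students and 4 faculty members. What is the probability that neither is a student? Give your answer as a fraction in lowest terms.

There are C(8,2) = 28 possible selections.
Selections with no students (all faculty members): C(4,2) = 6.
Probability = 6/28 = 3/14.

3/14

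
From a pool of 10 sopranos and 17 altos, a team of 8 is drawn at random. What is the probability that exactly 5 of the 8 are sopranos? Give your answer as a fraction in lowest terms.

3808/49335

Total number of selections: C(27,8) = 2220075.
Selections with exactly 5 sopranos: choose 5 of the 10 sopranos and 3 of the 17 altos, C(10,5)·C(17,3) = 252·680 = 171360.
Probability = 171360/2220075 = 3808/49335.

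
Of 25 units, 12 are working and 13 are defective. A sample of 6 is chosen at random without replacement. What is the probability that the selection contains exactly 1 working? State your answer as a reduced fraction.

351/4025

The sample space is all 6-subsets of the 25: C(25,6) = 177100.
Selections with exactly 1 working: choose 1 of the 12 working and 5 of the 13 defective, C(12,1)·C(13,5) = 12·1287 = 15444.
Probability = 15444/177100 = 351/4025.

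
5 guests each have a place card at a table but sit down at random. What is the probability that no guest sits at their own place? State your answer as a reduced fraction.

11/30

There are 5! = 120 seatings.
By inclusion-exclusion, seatings with no fixed points: C(5,0)·5! − C(5,1)·4! + C(5,2)·3! − C(5,3)·2! + C(5,4)·1! − C(5,5)·0! = 44.
Probability = 44/120 = 11/30.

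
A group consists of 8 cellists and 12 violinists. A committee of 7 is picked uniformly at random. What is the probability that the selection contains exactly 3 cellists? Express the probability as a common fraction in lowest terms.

The sample space is all 7-subsets of the 20: C(20,7) = 77520.
Selections with exactly 3 cellists: choose 3 of the 8 cellists and 4 of the 12 violinists, C(8,3)·C(12,4) = 56·495 = 27720.
Probability = 27720/77520 = 231/646.

231/646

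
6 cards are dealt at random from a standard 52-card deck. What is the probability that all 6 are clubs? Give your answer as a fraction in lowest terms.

There are C(52,6) = 20358520 possible 6-card hands.
Hands that are all clubs: C(13,6) = 1716.
Probability = 1716/20358520 = 33/391510.

33/391510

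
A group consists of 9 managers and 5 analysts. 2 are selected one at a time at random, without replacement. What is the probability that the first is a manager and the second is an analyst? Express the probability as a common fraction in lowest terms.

Multiply the conditional probabilities at each draw: 9/14 · 5/13 = 45/182.

45/182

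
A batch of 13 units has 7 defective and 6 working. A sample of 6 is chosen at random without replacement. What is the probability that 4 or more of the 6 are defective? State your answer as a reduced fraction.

Total selections: C(13,6) = 1716.
Favorable selections (4 or more defective): C(7,4)·C(6,2) + C(7,5)·C(6,1) + C(7,6)·C(6,0) = 525 + 126 + 7 = 658.
Probability = 658/1716 = 329/858.

329/858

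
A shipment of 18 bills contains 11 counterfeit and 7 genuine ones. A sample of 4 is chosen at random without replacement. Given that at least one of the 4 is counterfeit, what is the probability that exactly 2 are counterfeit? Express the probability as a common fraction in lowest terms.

21/55

Work in counts. Selections with at least one counterfeit: C(18,4) − C(7,4) = 3060 − 35 = 3025.
Of those, selections where exactly 2 are counterfeit: C(11,2)·C(7,2) = 55·21 = 1155.
Conditional probability = 1155/3025 = 21/55.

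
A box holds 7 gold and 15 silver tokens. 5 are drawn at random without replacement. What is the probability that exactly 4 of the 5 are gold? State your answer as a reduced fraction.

The sample space is all 5-subsets of the 22: C(22,5) = 26334.
Selections with exactly 4 gold: choose 4 of the 7 gold and 1 of the 15 silver, C(7,4)·C(15,1) = 35·15 = 525.
Probability = 525/26334 = 25/1254.

25/1254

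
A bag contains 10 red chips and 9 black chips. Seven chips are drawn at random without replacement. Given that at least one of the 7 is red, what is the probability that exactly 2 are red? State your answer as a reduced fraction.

945/8392

Work in counts. Selections with at least one red: C(19,7) − C(9,7) = 50388 − 36 = 50352.
Of those, selections where exactly 2 are red: C(10,2)·C(9,5) = 45·126 = 5670.
Conditional probability = 5670/50352 = 945/8392.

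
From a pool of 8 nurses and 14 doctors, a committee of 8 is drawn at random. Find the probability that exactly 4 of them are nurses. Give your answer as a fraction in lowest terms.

637/2907

There are C(22,8) = 319770 ways to choose 8 from 22.
Selections with exactly 4 nurses: choose 4 of the 8 nurses and 4 of the 14 doctors, C(8,4)·C(14,4) = 70·1001 = 70070.
Probability = 70070/319770 = 637/2907.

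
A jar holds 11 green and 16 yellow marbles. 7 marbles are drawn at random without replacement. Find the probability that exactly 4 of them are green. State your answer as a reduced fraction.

560/2691

The sample space is all 7-subsets of the 27: C(27,7) = 888030.
Selections with exactly 4 green: choose 4 of the 11 green and 3 of the 16 yellow, C(11,4)·C(16,3) = 330·560 = 184800.
Probability = 184800/888030 = 560/2691.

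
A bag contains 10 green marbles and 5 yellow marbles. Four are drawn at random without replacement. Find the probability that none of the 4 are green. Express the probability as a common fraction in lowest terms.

1/273

There are C(15,4) = 1365 possible selections.
Selections with no green (all yellow): C(5,4) = 5.
Probability = 5/1365 = 1/273.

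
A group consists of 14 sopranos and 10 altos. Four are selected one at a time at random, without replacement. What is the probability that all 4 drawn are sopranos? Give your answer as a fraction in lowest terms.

13/138

Multiply the conditional probabilities at each draw: 14/24 · 13/23 · 12/22 · 11/21 = 24024/255024 = 13/138.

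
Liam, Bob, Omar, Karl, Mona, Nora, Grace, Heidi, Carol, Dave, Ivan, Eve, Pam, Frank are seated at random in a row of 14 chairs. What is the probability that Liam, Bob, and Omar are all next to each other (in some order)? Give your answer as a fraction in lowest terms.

There are 14! = 87178291200 arrangements.
Treat the three as one block: 12! placements × 3! orders within the block = 479001600·6 = 2874009600.
Probability = 2874009600/87178291200 = 3/91.

3/91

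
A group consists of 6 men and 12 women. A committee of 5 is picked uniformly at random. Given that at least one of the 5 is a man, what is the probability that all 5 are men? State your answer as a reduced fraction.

1/1296

Work in counts. Selections with at least one man: C(18,5) − C(12,5) = 8568 − 792 = 7776.
Of those, selections where all 5 are men: C(6,5) = 6.
Conditional probability = 6/7776 = 1/1296.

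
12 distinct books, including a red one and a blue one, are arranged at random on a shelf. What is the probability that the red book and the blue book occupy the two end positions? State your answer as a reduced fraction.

1/66

There are 12! = 479001600 arrangements.
Place the red book and the blue book at the ends in 2 ways, arrange the remaining 10 in 10! = 3628800 ways: 2·3628800 = 7257600.
Probability = 7257600/479001600 = 1/66.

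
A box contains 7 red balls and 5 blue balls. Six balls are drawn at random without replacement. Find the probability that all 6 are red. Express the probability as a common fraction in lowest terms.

1/132

There are C(12,6) = 924 possible selections.
Selections with all red: C(7,6) = 7.
Probability = 7/924 = 1/132.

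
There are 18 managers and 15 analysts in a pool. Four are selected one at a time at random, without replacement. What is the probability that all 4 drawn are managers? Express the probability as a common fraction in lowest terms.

51/682

Multiply the conditional probabilities at each draw: 18/33 · 17/32 · 16/31 · 15/30 = 73440/982080 = 51/682.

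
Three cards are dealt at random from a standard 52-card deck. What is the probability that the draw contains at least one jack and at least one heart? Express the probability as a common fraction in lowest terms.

33/260

There are C(52,3) = 22100 possible draws.
By inclusion-exclusion on the complements, draws missing all jacks or all hearts: C(48,3) + C(39,3) − C(36,3) = 17296 + 9139 − 7140 = 19295.
So draws with at least one of each: 22100 − 19295 = 2805, probability 2805/22100 = 33/260.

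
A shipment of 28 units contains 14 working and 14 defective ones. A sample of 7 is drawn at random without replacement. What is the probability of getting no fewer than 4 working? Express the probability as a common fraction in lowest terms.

1/2

There are C(28,7) = 1184040 ways to choose the 7.
Favorable selections (no fewer than 4 working): C(14,4)·C(14,3) + C(14,5)·C(14,2) + C(14,6)·C(14,1) + C(14,7)·C(14,0) = 364364 + 182182 + 42042 + 3432 = 592020.
Probability = 592020/1184040 = 1/2.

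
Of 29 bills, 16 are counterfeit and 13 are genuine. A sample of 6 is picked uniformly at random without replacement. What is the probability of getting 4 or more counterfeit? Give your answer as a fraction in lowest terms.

568/1305

There are C(29,6) = 475020 ways to choose the 6.
Favorable selections (4 or more counterfeit): C(16,4)·C(13,2) + C(16,5)·C(13,1) + C(16,6)·C(13,0) = 141960 + 56784 + 8008 = 206752.
Probability = 206752/475020 = 568/1305.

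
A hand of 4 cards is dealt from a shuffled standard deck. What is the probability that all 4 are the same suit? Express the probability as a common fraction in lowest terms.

44/4165

There are C(52,4) = 270725 possible 4-card hands.
Hands of one suit: 4 suits × C(13,4) = 4·715 = 2860.
Probability = 2860/270725 = 44/4165.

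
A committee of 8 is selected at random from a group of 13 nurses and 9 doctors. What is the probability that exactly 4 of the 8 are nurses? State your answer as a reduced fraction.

91/323

The sample space is all 8-subsets of the 22: C(22,8) = 319770.
Selections with exactly 4 nurses: choose 4 of the 13 nurses and 4 of the 9 doctors, C(13,4)·C(9,4) = 715·126 = 90090.
Probability = 90090/319770 = 91/323.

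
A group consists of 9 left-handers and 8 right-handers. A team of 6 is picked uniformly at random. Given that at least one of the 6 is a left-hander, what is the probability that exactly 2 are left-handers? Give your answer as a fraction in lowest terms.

10/49

Work in counts. Selections with at least one left-hander: C(17,6) − C(8,6) = 12376 − 28 = 12348.
Of those, selections where exactly 2 are left-handers: C(9,2)·C(8,4) = 36·70 = 2520.
Conditional probability = 2520/12348 = 10/49.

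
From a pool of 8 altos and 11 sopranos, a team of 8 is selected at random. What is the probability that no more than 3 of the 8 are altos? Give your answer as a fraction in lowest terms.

There are C(19,8) = 75582 ways to choose the 8.
Favorable selections (no more than 3 altos): C(8,0)·C(11,8) + C(8,1)·C(11,7) + C(8,2)·C(11,6) + C(8,3)·C(11,5) = 165 + 2640 + 12936 + 25872 = 41613.
Probability = 41613/75582 = 1067/1938.

1067/1938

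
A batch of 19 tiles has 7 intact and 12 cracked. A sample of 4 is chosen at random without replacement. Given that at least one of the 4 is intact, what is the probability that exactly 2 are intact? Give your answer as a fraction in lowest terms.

Work in counts. Selections with at least one intact: C(19,4) − C(12,4) = 3876 − 495 = 3381.
Of those, selections where exactly 2 are intact: C(7,2)·C(12,2) = 21·66 = 1386.
Conditional probability = 1386/3381 = 66/161.

66/161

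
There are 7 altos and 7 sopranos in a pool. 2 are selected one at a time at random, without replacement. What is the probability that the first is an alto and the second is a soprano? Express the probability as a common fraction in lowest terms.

7/26

Multiply the conditional probabilities at each draw: 7/14 · 7/13 = 49/182 = 7/26.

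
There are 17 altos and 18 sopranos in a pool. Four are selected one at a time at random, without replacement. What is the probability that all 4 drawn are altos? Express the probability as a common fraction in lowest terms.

1/22

Multiply the conditional probabilities at each draw: 17/35 · 16/34 · 15/33 · 14/32 = 57120/1256640 = 1/22.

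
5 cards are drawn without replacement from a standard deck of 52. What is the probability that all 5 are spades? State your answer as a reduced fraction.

There are C(52,5) = 2598960 possible 5-card hands.
Hands that are all spades: C(13,5) = 1287.
Probability = 1287/2598960 = 33/66640.

33/66640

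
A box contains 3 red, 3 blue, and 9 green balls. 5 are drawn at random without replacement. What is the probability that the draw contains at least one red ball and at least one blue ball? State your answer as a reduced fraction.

There are C(15,5) = 3003 possible draws.
By inclusion-exclusion on the complements, draws missing all red or all blue: C(12,5) + C(12,5) − C(9,5) = 792 + 792 − 126 = 1458.
So draws with at least one of each: 3003 − 1458 = 1545, probability 1545/3003 = 515/1001.

515/1001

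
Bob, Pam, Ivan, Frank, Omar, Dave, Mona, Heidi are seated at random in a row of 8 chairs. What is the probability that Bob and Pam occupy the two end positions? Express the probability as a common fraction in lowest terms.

There are 8! = 40320 arrangements.
Place Bob and Pam at the ends in 2 ways, arrange the remaining 6 in 6! = 720 ways: 2·720 = 1440.
Probability = 1440/40320 = 1/28.

1/28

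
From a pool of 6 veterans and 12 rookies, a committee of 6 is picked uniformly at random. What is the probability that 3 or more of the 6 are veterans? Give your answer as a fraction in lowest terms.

There are C(18,6) = 18564 ways to choose the 6.
Count the complement (fewer than 3 veterans): C(6,0)·C(12,6) + C(6,1)·C(12,5) + C(6,2)·C(12,4) = 924 + 4752 + 7425 = 13101.
Probability = 1 − 13101/18564 = 5463/18564 = 1821/6188.

1821/6188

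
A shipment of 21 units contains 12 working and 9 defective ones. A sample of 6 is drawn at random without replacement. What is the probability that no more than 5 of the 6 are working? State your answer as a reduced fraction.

635/646

There are C(21,6) = 54264 ways to choose the 6.
The complement is exactly 6 working: C(12,6)·C(9,0) = 924.
Probability = 1 − 924/54264 = 53340/54264 = 635/646.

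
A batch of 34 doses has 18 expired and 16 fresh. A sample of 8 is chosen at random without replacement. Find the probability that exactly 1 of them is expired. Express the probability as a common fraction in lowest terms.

Total number of selections: C(34,8) = 18156204.
Selections with exactly 1 expired: choose 1 of the 18 expired and 7 of the 16 fresh, C(18,1)·C(16,7) = 18·11440 = 205920.
Probability = 205920/18156204 = 520/45849.

520/45849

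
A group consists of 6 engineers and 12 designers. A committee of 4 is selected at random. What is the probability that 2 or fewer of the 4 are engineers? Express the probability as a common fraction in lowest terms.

11/12

There are C(18,4) = 3060 ways to choose the 4.
Count the complement (more than 2 engineers): C(6,3)·C(12,1) + C(6,4)·C(12,0) = 240 + 15 = 255.
Probability = 1 − 255/3060 = 2805/3060 = 11/12.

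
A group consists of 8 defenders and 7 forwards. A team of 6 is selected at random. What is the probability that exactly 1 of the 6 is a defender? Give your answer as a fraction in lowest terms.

There are C(15,6) = 5005 ways to choose 6 from 15.
Selections with exactly 1 defender: choose 1 of the 8 defenders and 5 of the 7 forwards, C(8,1)·C(7,5) = 8·21 = 168.
Probability = 168/5005 = 24/715.

24/715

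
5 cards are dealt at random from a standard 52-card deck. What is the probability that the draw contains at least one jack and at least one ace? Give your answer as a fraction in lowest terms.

6509/64974

There are C(52,5) = 2598960 possible draws.
By inclusion-exclusion on the complements, draws missing all jacks or all aces: C(48,5) + C(48,5) − C(44,5) = 1712304 + 1712304 − 1086008 = 2338600.
So draws with at least one of each: 2598960 − 2338600 = 260360, probability 260360/2598960 = 6509/64974.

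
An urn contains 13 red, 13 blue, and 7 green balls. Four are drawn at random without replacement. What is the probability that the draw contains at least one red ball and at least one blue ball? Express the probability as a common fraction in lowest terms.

6253/8184

There are C(33,4) = 40920 possible draws.
By inclusion-exclusion on the complements, draws missing all red or all blue: C(20,4) + C(20,4) − C(7,4) = 4845 + 4845 − 35 = 9655.
So draws with at least one of each: 40920 − 9655 = 31265, probability 31265/40920 = 6253/8184.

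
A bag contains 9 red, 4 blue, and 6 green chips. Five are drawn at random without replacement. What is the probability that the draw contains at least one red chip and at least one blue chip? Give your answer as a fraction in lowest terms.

There are C(19,5) = 11628 possible draws.
By inclusion-exclusion on the complements, draws missing all red or all blue: C(10,5) + C(15,5) − C(6,5) = 252 + 3003 − 6 = 3249.
So draws with at least one of each: 11628 − 3249 = 8379, probability 8379/11628 = 49/68.

49/68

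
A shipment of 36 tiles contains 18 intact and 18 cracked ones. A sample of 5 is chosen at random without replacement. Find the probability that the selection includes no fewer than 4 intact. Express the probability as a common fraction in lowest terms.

Total selections: C(36,5) = 376992.
Favorable selections (no fewer than 4 intact): C(18,4)·C(18,1) + C(18,5)·C(18,0) = 55080 + 8568 = 63648.
Probability = 63648/376992 = 13/77.

13/77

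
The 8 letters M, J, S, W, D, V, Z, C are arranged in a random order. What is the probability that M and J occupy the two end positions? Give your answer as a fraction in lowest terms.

1/28

There are 8! = 40320 arrangements.
Place M and J at the ends in 2 ways, arrange the remaining 6 in 6! = 720 ways: 2·720 = 1440.
Probability = 1440/40320 = 1/28.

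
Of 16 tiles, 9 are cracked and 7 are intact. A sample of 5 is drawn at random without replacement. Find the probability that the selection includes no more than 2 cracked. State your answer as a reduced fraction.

Total selections: C(16,5) = 4368.
Favorable selections (no more than 2 cracked): C(9,0)·C(7,5) + C(9,1)·C(7,4) + C(9,2)·C(7,3) = 21 + 315 + 1260 = 1596.
Probability = 1596/4368 = 19/52.

19/52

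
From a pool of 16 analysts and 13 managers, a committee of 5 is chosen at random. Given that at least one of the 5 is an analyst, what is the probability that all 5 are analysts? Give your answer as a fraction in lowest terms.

Work in counts. Selections with at least one analyst: C(29,5) − C(13,5) = 118755 − 1287 = 117468.
Of those, selections where all 5 are analysts: C(16,5) = 4368.
Conditional probability = 4368/117468 = 28/753.

28/753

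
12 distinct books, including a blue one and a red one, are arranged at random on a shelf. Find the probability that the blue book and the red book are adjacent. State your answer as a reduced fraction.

There are 12! = 479001600 arrangements.
Treat the blue book and the red book as a block: 11! arrangements of the blocks × 2 orders within the block = 2·39916800 = 79833600.
Probability = 79833600/479001600 = 1/6.

1/6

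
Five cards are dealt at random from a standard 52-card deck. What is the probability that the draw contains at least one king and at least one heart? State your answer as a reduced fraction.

There are C(52,5) = 2598960 possible draws.
By inclusion-exclusion on the complements, draws missing all kings or all hearts: C(48,5) + C(39,5) − C(36,5) = 1712304 + 575757 − 376992 = 1911069.
So draws with at least one of each: 2598960 − 1911069 = 687891, probability 687891/2598960 = 229297/866320.

229297/866320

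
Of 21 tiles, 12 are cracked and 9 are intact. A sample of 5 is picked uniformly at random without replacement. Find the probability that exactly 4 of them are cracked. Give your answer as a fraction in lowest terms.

The sample space is all 5-subsets of the 21: C(21,5) = 20349.
Selections with exactly 4 cracked: choose 4 of the 12 cracked and 1 of the 9 intact, C(12,4)·C(9,1) = 495·9 = 4455.
Probability = 4455/20349 = 495/2261.

495/2261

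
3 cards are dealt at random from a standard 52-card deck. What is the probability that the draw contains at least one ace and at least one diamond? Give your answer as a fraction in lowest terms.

There are C(52,3) = 22100 possible draws.
By inclusion-exclusion on the complements, draws missing all aces or all diamonds: C(48,3) + C(39,3) − C(36,3) = 17296 + 9139 − 7140 = 19295.
So draws with at least one of each: 22100 − 19295 = 2805, probability 2805/22100 = 33/260.

33/260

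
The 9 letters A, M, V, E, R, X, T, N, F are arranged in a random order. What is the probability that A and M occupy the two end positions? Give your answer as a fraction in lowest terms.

1/36

There are 9! = 362880 arrangements.
Place A and M at the ends in 2 ways, arrange the remaining 7 in 7! = 5040 ways: 2·5040 = 10080.
Probability = 10080/362880 = 1/36.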